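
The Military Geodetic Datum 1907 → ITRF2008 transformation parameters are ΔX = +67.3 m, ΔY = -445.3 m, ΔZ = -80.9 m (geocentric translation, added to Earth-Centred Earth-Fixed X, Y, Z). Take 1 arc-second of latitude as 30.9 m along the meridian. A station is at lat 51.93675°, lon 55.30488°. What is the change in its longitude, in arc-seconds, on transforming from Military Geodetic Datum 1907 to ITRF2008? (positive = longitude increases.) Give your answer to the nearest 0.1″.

Δλ = -16.2″

sin φ = 0.787331, cos φ = 0.616531, sin λ = 0.822193, cos λ = 0.569209.
East component: ΔE = −sin λ·ΔX + cos λ·ΔY = −(0.822193)(67.3) + (0.569209)(-445.3) = -308.80 m.
1° of latitude spans 3600 × 30.90 = 111240 m; at latitude φ, 1° of longitude spans that × cos φ = 68582.9 m, so Δλ = -308.80 / 68582.9 × 3600 = -16.209″.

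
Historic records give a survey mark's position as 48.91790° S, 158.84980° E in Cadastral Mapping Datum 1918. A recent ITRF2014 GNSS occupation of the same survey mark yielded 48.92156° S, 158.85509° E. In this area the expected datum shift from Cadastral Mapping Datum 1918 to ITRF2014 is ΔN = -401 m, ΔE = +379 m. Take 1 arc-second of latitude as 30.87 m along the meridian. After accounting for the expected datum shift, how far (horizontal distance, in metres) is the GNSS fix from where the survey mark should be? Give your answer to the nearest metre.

9 m

Observed coordinate differences: Δφ = -0.00366°, Δλ = +0.00529°.
Converting to metres (1° lat = 111132 m, cos φ = 0.657140): observed ΔN = -406.7 m, observed ΔE = 386.3 m.
Subtracting the expected shift leaves a residual of -406.7 − (-401) = -5.7 m north and 386.3 − (379) = 7.3 m east.
Residual distance = √((-5.7)² + 7.3²) = 9.3 m.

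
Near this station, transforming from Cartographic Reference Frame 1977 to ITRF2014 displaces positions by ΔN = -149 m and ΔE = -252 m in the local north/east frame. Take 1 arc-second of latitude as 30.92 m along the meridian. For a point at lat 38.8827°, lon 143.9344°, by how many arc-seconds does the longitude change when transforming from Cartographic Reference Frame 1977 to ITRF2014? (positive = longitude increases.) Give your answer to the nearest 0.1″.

Δλ = -10.5″

At latitude 38.8827°, cos φ = 0.778433.
1″ of longitude at this latitude = 30.92 × cos φ = 24.0691 m, so Δλ = -252.0 / 24.0691 = -10.470″.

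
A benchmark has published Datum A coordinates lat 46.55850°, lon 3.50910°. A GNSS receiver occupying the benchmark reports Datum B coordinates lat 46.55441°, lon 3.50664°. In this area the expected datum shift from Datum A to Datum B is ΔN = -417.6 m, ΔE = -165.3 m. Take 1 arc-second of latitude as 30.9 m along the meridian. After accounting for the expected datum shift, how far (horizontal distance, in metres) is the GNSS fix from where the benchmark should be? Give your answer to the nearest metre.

44 m

Observed coordinate differences: Δφ = -0.00409°, Δλ = -0.00246°.
Converting to metres (1° lat = 111240 m, cos φ = 0.687614): observed ΔN = -455.0 m, observed ΔE = -188.2 m.
Subtracting the expected shift leaves a residual of -455.0 − (-417.6) = -37.4 m north and -188.2 − (-165.3) = -22.9 m east.
Residual distance = √((-37.4)² + (-22.9)²) = 43.8 m.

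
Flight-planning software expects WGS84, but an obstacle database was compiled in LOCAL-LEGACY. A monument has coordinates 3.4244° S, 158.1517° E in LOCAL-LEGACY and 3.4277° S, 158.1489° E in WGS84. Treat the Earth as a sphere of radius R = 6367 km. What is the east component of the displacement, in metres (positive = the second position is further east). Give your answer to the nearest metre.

ΔE = -311 m

Δφ = -3.4277° − -3.4244° = -0.0033°; Δλ = 158.1489° − 158.1517° = -0.0028°.
1° along a meridian = πR/180 = 111125 m.
ΔN = Δφ × 111125 = -366.7 m; ΔE = Δλ × 111125 × cos(-3.4244°) = -0.0028 × 111125 × 0.998214 = -310.6 m.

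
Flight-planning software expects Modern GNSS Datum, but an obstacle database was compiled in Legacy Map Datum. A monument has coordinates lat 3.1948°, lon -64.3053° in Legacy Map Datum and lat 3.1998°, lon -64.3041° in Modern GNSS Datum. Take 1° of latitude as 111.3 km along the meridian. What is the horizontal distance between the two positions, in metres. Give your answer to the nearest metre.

Δφ = 3.1998° − 3.1948° = +0.0050°; Δλ = -64.3041° − -64.3053° = +0.0012°.
ΔN = Δφ × 111300 = 556.5 m; ΔE = Δλ × 111300 × cos(3.1948°) = +0.0012 × 111300 × 0.998446 = 133.4 m.
Distance = √(ΔE² + ΔN²) = √(133.4² + 556.5²) = 572.3 m.

572 m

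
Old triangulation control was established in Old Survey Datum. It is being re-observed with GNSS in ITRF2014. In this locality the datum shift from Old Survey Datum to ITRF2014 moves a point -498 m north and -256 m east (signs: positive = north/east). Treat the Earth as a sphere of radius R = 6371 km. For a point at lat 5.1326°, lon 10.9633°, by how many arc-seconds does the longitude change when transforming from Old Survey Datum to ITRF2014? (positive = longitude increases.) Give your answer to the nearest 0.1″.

Δλ = -8.3″

At latitude 5.1326°, cos φ = 0.995990.
One radian of longitude at latitude φ spans R cos φ, so Δλ = ΔE / (R cos φ) = -256.0 / (6371000 × 0.995990) = -4.0344e-05 rad = -8.322″.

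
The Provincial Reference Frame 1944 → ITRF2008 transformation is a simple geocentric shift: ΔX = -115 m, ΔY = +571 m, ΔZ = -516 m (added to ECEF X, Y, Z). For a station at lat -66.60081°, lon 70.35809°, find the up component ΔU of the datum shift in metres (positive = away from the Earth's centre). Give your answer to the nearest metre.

At φ = -66.60081°, λ = 70.35809°: sin φ = -0.917760, cos φ = 0.397135, sin λ = 0.941812, cos λ = 0.336141.
ΔU = cos φ cos λ·ΔX + cos φ sin λ·ΔY + sin φ·ΔZ = (0.397135)(0.336141)(-115) + (0.397135)(0.941812)(571) + (-0.917760)(-516) = 671.78 m.

ΔU = 672 m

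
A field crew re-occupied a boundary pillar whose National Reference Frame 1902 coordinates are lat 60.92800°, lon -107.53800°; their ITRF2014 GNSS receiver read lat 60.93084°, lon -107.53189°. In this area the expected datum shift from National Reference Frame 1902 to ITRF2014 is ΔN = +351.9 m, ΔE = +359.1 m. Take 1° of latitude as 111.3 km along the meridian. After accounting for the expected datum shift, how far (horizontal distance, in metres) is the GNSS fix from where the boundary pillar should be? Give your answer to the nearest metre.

46 m

Observed coordinate differences: Δφ = +0.00284°, Δλ = +0.00611°.
Converting to metres (1° lat = 111300 m, cos φ = 0.485908): observed ΔN = 316.1 m, observed ΔE = 330.4 m.
Subtracting the expected shift leaves a residual of 316.1 − (351.9) = -35.8 m north and 330.4 − (359.1) = -28.7 m east.
Residual distance = √((-35.8)² + (-28.7)²) = 45.9 m.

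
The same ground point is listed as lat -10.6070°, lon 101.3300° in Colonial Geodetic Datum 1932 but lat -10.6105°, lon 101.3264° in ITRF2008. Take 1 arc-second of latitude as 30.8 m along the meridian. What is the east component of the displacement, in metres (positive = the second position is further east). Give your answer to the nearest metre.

ΔE = -392 m

Δφ = -10.6105° − -10.6070° = -0.0035°; Δλ = 101.3264° − 101.3300° = -0.0036°.
1° of latitude = 3600 × 30.80 = 110880 m.
ΔN = Δφ × 110880 = -388.1 m; ΔE = Δλ × 110880 × cos(-10.6070°) = -0.0036 × 110880 × 0.982913 = -392.3 m.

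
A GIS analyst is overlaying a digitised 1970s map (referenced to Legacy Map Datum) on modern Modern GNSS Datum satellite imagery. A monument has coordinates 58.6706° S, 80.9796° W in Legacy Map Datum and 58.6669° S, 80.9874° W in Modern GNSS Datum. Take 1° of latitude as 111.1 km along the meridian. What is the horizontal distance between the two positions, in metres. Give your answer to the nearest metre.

610 m

Δφ = -58.6669° − -58.6706° = +0.0037°; Δλ = -80.9874° − -80.9796° = -0.0078°.
ΔN = Δφ × 111100 = 411.1 m; ΔE = Δλ × 111100 × cos(-58.6706°) = -0.0078 × 111100 × 0.519957 = -450.6 m.
Distance = √(ΔE² + ΔN²) = √((-450.6)² + 411.1²) = 609.9 m.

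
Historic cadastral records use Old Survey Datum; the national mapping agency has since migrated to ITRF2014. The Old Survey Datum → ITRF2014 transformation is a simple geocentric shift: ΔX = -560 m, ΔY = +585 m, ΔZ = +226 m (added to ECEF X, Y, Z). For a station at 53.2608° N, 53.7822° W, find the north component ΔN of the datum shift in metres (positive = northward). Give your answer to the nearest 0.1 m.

At φ = 53.2608°, λ = -53.7822°: sin φ = 0.801367, cos φ = 0.598174, sin λ = -0.806777, cos λ = 0.590856.
ΔN = −sin φ cos λ·ΔX − sin φ sin λ·ΔY + cos φ·ΔZ = −(0.801367)(0.590856)(-560) − (0.801367)(-0.806777)(585) + (0.598174)(226) = 778.56 m.

ΔN = 778.6 m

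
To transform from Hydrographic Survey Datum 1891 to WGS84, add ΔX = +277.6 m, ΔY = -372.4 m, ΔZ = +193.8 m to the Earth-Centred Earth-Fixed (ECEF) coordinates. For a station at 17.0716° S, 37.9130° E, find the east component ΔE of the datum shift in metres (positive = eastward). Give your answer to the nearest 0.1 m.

The local east axis at (φ, λ) is (−sin λ, cos λ, 0), so ΔE = −sin(37.9130°)·277.6 + cos(37.9130°)·(-372.4) = -464.38 m.

ΔE = -464.4 m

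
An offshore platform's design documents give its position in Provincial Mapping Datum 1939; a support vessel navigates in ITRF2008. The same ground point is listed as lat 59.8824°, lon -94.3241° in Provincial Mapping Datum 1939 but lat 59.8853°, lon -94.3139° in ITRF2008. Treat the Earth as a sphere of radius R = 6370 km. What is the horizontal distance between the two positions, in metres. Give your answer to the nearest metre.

654 m

Δφ = 59.8853° − 59.8824° = +0.0029°; Δλ = -94.3139° − -94.3241° = +0.0102°.
1° along a meridian = πR/180 = 111177 m.
ΔN = Δφ × 111177 = 322.4 m; ΔE = Δλ × 111177 × cos(59.8824°) = +0.0102 × 111177 × 0.501776 = 569.0 m.
Distance = √(ΔE² + ΔN²) = √(569.0² + 322.4²) = 654.0 m.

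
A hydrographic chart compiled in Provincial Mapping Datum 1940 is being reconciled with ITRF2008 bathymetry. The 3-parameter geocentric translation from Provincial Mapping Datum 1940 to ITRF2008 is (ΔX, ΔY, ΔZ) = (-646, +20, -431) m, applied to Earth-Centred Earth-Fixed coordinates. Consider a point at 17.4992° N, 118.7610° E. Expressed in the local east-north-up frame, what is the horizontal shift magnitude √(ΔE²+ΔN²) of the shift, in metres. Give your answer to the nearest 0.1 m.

754.8 m

At φ = 17.4992°, λ = 118.7610°: sin φ = 0.300692, cos φ = 0.953721, sin λ = 0.876634, cos λ = -0.481157.
ΔE = −sin λ·ΔX + cos λ·ΔY = −(0.876634)·(-646) + (-0.481157)·(20) = 556.68 m.
ΔN = −sin φ cos λ·ΔX − sin φ sin λ·ΔY + cos φ·ΔZ = −(0.300692)(-0.481157)(-646) − (0.300692)(0.876634)(20) + (0.953721)(-431) = -509.79 m.
Horizontal magnitude = √(ΔE² + ΔN²) = √(556.68² + (-509.79)²) = 754.84 m.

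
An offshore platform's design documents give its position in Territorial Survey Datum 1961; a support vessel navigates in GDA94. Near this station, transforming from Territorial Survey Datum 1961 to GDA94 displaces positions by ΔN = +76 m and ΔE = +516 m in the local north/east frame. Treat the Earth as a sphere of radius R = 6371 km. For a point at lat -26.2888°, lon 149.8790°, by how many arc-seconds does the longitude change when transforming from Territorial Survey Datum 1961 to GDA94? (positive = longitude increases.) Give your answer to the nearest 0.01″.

Δλ = 18.63″

At latitude -26.2888°, cos φ = 0.896573.
One radian of longitude at latitude φ spans R cos φ, so Δλ = ΔE / (R cos φ) = 516.0 / (6371000 × 0.896573) = 9.0335e-05 rad = 18.633″.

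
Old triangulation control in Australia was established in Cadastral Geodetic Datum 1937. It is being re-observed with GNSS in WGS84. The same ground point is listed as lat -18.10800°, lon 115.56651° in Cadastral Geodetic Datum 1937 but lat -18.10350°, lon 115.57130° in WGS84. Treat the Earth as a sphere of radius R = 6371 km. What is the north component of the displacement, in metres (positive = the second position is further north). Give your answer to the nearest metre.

Δφ = -18.10350° − -18.10800° = +0.00450°; Δλ = 115.57130° − 115.56651° = +0.00479°.
1° along a meridian = πR/180 = 111195 m.
ΔN = Δφ × 111195 = 500.4 m; ΔE = Δλ × 111195 × cos(-18.10800°) = +0.00479 × 111195 × 0.950472 = 506.2 m.

ΔN = 500 m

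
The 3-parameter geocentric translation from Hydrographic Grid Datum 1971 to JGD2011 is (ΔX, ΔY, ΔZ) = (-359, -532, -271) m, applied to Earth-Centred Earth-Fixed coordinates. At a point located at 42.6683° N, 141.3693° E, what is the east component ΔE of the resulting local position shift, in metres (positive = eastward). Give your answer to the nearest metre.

ΔE = 640 m

At φ = 42.6683°, λ = 141.3693°: sin φ = 0.677753, cos φ = 0.735290, sin λ = 0.624298, cos λ = -0.781186.
ΔE = −sin λ·ΔX + cos λ·ΔY = −(0.624298)·(-359) + (-0.781186)·(-532) = 639.71 m.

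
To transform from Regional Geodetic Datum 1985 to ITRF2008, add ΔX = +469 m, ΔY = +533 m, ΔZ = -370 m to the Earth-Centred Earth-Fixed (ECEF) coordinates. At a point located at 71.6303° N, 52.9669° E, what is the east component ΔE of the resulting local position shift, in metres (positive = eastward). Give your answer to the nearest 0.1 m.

ΔE = -53.4 m

The local east axis at (φ, λ) is (−sin λ, cos λ, 0), so ΔE = −sin(52.9669°)·469 + cos(52.9669°)·533 = -53.38 m.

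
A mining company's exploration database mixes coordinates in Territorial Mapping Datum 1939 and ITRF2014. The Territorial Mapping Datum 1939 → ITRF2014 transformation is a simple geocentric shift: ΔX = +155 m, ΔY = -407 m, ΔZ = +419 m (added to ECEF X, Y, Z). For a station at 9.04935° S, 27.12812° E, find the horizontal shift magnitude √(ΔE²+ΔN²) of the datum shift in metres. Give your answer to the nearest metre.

At φ = -9.04935°, λ = 27.12812°: sin φ = -0.157285, cos φ = 0.987553, sin λ = 0.455982, cos λ = 0.889989.
ΔE = −sin λ·ΔX + cos λ·ΔY = −(0.455982)·(155) + (0.889989)·(-407) = -432.90 m.
ΔN = −sin φ cos λ·ΔX − sin φ sin λ·ΔY + cos φ·ΔZ = −(-0.157285)(0.889989)(155) − (-0.157285)(0.455982)(-407) + (0.987553)(419) = 406.29 m.
Horizontal magnitude = √(ΔE² + ΔN²) = √((-432.90)² + 406.29²) = 593.70 m.

594 m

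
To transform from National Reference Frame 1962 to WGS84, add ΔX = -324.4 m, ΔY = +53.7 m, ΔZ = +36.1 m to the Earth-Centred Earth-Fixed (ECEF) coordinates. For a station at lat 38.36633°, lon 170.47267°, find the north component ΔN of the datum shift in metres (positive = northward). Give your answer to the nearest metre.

At φ = 38.36633°, λ = 170.47267°: sin φ = 0.620687, cos φ = 0.784058, sin λ = 0.165518, cos λ = -0.986207.
ΔN = −sin φ cos λ·ΔX − sin φ sin λ·ΔY + cos φ·ΔZ = −(0.620687)(-0.986207)(-324.4) − (0.620687)(0.165518)(53.7) + (0.784058)(36.1) = -175.79 m.

ΔN = -176 m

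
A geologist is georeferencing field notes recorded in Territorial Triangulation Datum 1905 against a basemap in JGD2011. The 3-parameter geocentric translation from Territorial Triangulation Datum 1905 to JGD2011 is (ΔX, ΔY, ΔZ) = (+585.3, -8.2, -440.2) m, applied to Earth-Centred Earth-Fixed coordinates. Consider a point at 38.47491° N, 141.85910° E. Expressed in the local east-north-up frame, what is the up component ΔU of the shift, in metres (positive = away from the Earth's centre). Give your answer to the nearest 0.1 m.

At φ = 38.47491°, λ = 141.85910°: sin φ = 0.622172, cos φ = 0.782881, sin λ = 0.617597, cos λ = -0.786494.
ΔU = cos φ cos λ·ΔX + cos φ sin λ·ΔY + sin φ·ΔZ = (0.782881)(-0.786494)(585.3) + (0.782881)(0.617597)(-8.2) + (0.622172)(-440.2) = -638.23 m.

ΔU = -638.2 m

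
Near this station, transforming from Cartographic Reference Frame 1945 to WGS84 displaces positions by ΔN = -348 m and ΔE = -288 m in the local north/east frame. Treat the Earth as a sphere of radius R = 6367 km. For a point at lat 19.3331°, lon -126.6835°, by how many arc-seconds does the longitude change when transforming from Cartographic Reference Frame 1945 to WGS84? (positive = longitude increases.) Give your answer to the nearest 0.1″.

At latitude 19.3331°, cos φ = 0.943610.
One radian of longitude at latitude φ spans R cos φ, so Δλ = ΔE / (R cos φ) = -288.0 / (6367000 × 0.943610) = -4.7936e-05 rad = -9.888″.

Δλ = -9.9″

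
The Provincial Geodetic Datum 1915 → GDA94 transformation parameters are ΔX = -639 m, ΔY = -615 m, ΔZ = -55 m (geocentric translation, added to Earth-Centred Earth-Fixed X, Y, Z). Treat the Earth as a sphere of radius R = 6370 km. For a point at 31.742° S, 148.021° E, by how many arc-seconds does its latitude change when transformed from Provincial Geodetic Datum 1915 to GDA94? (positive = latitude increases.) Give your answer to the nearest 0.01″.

sin φ = -0.526095, cos φ = 0.850426, sin λ = 0.529608, cos λ = -0.848242.
North component: ΔN = −sin φ cos λ·ΔX − sin φ sin λ·ΔY + cos φ·ΔZ = −(-0.526095)(-0.848242)(-639) − (-0.526095)(0.529608)(-615) + (0.850426)(-55) = 67.03 m.
1° of latitude spans πR/180 = 111177 m, so Δφ = 67.03 / 111177 × 3600 = 2.170″.

Δφ = 2.17″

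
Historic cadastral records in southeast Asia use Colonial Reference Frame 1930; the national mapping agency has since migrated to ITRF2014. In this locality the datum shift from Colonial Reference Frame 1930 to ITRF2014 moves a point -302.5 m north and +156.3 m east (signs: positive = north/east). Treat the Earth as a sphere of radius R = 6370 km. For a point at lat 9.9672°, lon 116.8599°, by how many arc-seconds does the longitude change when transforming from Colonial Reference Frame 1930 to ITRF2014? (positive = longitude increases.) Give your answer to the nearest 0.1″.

Δλ = 5.1″

At latitude 9.9672°, cos φ = 0.984907.
One radian of longitude at latitude φ spans R cos φ, so Δλ = ΔE / (R cos φ) = 156.3 / (6370000 × 0.984907) = 2.4913e-05 rad = 5.139″.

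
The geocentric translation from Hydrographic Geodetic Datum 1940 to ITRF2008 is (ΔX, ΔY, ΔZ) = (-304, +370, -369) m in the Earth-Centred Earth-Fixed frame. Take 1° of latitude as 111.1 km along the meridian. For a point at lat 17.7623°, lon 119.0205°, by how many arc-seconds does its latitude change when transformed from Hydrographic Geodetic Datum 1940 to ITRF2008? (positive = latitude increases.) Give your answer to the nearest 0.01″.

sin φ = 0.305069, cos φ = 0.952330, sin λ = 0.874446, cos λ = -0.485123.
North component: ΔN = −sin φ cos λ·ΔX − sin φ sin λ·ΔY + cos φ·ΔZ = −(0.305069)(-0.485123)(-304) − (0.305069)(0.874446)(370) + (0.952330)(-369) = -495.10 m.
1° of latitude spans 111100 m, so Δφ = -495.10 / 111100 × 3600 = -16.043″.

Δφ = -16.04″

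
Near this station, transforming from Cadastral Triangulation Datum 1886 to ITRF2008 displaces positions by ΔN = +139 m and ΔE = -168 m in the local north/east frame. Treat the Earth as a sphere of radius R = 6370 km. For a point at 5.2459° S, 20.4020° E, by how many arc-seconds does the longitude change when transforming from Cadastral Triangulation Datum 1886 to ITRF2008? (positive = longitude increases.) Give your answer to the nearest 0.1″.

Δλ = -5.5″

At latitude -5.2459°, cos φ = 0.995811.
One radian of longitude at latitude φ spans R cos φ, so Δλ = ΔE / (R cos φ) = -168.0 / (6370000 × 0.995811) = -2.6485e-05 rad = -5.463″.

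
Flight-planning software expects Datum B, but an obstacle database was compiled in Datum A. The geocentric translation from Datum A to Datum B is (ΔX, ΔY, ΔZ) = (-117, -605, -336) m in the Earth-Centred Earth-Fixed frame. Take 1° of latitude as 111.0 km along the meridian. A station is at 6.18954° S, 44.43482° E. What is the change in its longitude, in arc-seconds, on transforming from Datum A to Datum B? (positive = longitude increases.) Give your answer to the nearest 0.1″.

sin φ = -0.107818, cos φ = 0.994171, sin λ = 0.700097, cos λ = 0.714047.
East component: ΔE = −sin λ·ΔX + cos λ·ΔY = −(0.700097)(-117) + (0.714047)(-605) = -350.09 m.
1° of latitude spans 111000 m; at latitude φ, 1° of longitude spans that × cos φ = 110352.9 m, so Δλ = -350.09 / 110352.9 × 3600 = -11.421″.

Δλ = -11.4″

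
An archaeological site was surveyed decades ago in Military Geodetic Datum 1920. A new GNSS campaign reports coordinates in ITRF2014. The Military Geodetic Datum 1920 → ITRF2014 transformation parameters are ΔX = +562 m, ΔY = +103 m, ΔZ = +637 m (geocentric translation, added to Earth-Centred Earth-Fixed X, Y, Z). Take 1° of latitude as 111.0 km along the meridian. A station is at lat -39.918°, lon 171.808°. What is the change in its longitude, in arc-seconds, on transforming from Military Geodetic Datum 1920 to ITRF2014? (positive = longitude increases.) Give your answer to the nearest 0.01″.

Δλ = -7.70″

sin φ = -0.641691, cos φ = 0.766964, sin λ = 0.142491, cos λ = -0.989796.
East component: ΔE = −sin λ·ΔX + cos λ·ΔY = −(0.142491)(562) + (-0.989796)(103) = -182.03 m.
1° of latitude spans 111000 m; at latitude φ, 1° of longitude spans that × cos φ = 85133.0 m, so Δλ = -182.03 / 85133.0 × 3600 = -7.697″.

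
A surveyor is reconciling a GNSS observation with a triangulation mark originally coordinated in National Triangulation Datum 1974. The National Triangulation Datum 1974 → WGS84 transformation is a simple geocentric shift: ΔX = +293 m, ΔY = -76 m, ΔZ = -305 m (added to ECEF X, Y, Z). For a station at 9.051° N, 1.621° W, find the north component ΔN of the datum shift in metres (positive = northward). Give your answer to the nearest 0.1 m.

The local north axis is (−sin φ cos λ, −sin φ sin λ, cos φ), giving ΔN = -46.074 − 0.338 − 301.202 = -347.61 m.

ΔN = -347.6 m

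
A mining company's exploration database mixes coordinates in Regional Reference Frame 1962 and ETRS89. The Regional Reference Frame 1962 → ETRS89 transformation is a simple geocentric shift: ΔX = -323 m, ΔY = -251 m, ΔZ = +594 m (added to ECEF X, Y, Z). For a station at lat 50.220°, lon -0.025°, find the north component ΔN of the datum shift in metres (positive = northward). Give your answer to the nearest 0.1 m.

ΔN = 628.2 m

At φ = 50.220°, λ = -0.025°: sin φ = 0.768507, cos φ = 0.639841, sin λ = -0.000436, cos λ = 1.000000.
ΔN = −sin φ cos λ·ΔX − sin φ sin λ·ΔY + cos φ·ΔZ = −(0.768507)(1.000000)(-323) − (0.768507)(-0.000436)(-251) + (0.639841)(594) = 628.21 m.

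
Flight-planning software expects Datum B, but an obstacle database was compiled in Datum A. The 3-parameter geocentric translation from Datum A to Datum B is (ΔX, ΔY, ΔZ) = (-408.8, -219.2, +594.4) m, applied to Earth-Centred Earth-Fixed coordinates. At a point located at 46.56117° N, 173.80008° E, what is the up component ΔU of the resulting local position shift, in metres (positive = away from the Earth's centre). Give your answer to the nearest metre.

ΔU = 695 m

At φ = 46.56117°, λ = 173.80008°: sin φ = 0.726109, cos φ = 0.687580, sin λ = 0.107998, cos λ = -0.994151.
ΔU = cos φ cos λ·ΔX + cos φ sin λ·ΔY + sin φ·ΔZ = (0.687580)(-0.994151)(-408.8) + (0.687580)(0.107998)(-219.2) + (0.726109)(594.4) = 694.76 m.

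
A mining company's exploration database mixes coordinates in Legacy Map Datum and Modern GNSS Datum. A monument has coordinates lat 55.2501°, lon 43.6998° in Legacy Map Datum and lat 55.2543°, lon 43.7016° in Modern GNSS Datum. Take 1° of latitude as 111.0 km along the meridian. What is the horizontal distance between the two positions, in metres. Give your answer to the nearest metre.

480 m

Δφ = 55.2543° − 55.2501° = +0.0042°; Δλ = 43.7016° − 43.6998° = +0.0018°.
ΔN = Δφ × 111000 = 466.2 m; ΔE = Δλ × 111000 × cos(55.2501°) = +0.0018 × 111000 × 0.569995 = 113.9 m.
Distance = √(ΔE² + ΔN²) = √(113.9² + 466.2²) = 479.9 m.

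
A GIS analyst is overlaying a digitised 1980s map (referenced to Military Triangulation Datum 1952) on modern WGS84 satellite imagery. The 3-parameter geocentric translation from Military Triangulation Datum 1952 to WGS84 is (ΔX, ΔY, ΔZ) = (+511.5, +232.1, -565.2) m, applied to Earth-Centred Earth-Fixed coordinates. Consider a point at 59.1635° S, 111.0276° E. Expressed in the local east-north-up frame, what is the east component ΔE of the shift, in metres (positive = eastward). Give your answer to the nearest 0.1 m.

ΔE = -560.7 m

The local east axis at (φ, λ) is (−sin λ, cos λ, 0), so ΔE = −sin(111.0276°)·511.5 + cos(111.0276°)·232.1 = -560.72 m.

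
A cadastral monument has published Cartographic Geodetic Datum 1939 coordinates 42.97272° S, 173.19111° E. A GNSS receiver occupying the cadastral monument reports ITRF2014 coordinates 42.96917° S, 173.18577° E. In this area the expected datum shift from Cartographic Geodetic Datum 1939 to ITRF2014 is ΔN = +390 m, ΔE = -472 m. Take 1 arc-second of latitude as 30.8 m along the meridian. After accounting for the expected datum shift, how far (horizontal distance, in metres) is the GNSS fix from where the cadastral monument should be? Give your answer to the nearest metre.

39 m

Observed coordinate differences: Δφ = +0.00355°, Δλ = -0.00534°.
Converting to metres (1° lat = 110880 m, cos φ = 0.731678): observed ΔN = 393.6 m, observed ΔE = -433.2 m.
Subtracting the expected shift leaves a residual of 393.6 − (390) = 3.6 m north and -433.2 − (-472) = 38.8 m east.
Residual distance = √(3.6² + 38.8²) = 38.9 m.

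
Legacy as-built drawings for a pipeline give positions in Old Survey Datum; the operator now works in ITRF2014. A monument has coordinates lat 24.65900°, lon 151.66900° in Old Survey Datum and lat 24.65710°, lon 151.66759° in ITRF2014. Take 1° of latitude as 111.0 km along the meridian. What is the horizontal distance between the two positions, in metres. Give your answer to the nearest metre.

Δφ = 24.65710° − 24.65900° = -0.00190°; Δλ = 151.66759° − 151.66900° = -0.00141°.
ΔN = Δφ × 111000 = -210.9 m; ΔE = Δλ × 111000 × cos(24.65900°) = -0.00141 × 111000 × 0.908807 = -142.2 m.
Distance = √(ΔE² + ΔN²) = √((-142.2)² + (-210.9)²) = 254.4 m.

254 m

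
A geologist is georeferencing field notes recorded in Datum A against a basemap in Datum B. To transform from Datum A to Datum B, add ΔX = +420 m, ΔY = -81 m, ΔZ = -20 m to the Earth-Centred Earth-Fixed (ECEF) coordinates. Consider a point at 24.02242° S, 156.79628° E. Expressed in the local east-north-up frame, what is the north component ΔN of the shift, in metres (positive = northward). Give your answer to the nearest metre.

At φ = -24.02242°, λ = 156.79628°: sin φ = -0.407094, cos φ = 0.913386, sin λ = 0.394002, cos λ = -0.919110.
ΔN = −sin φ cos λ·ΔX − sin φ sin λ·ΔY + cos φ·ΔZ = −(-0.407094)(-0.919110)(420) − (-0.407094)(0.394002)(-81) + (0.913386)(-20) = -188.41 m.

ΔN = -188 m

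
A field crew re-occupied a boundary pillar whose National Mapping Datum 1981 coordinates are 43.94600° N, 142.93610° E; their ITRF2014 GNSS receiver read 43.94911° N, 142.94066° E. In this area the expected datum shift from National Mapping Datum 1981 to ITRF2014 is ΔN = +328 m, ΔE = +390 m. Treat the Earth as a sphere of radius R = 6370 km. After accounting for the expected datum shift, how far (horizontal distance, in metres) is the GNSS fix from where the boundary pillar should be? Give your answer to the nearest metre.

Observed coordinate differences: Δφ = +0.00311°, Δλ = +0.00456°.
Converting to metres (1° lat = 111177 m, cos φ = 0.719994): observed ΔN = 345.8 m, observed ΔE = 365.0 m.
Subtracting the expected shift leaves a residual of 345.8 − (328) = 17.8 m north and 365.0 − (390) = -25.0 m east.
Residual distance = √(17.8² + (-25.0)²) = 30.7 m.

31 m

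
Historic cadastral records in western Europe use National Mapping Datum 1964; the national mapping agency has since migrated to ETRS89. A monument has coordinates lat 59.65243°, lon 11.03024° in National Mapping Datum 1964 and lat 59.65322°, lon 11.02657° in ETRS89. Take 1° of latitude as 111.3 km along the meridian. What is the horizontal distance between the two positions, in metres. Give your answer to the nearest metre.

Δφ = 59.65322° − 59.65243° = +0.00079°; Δλ = 11.02657° − 11.03024° = -0.00367°.
ΔN = Δφ × 111300 = 87.9 m; ΔE = Δλ × 111300 × cos(59.65243°) = -0.00367 × 111300 × 0.505244 = -206.4 m.
Distance = √(ΔE² + ΔN²) = √((-206.4)² + 87.9²) = 224.3 m.

224 m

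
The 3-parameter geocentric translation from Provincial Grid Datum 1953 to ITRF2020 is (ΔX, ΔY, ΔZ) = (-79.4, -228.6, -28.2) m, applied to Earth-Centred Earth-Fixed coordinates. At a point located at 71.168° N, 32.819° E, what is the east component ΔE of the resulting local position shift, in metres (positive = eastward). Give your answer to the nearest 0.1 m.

ΔE = -149.1 m

At φ = 71.168°, λ = 32.819°: sin φ = 0.946469, cos φ = 0.322794, sin λ = 0.541987, cos λ = 0.840387.
ΔE = −sin λ·ΔX + cos λ·ΔY = −(0.541987)·(-79.4) + (0.840387)·(-228.6) = -149.08 m.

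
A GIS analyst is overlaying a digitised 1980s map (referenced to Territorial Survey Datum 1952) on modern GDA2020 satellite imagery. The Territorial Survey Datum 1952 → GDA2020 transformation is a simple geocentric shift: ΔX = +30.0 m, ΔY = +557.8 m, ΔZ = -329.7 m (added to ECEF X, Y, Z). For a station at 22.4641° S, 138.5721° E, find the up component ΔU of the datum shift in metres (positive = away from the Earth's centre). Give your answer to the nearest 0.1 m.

At φ = -22.4641°, λ = 138.5721°: sin φ = -0.382104, cos φ = 0.924119, sin λ = 0.661677, cos λ = -0.749789.
ΔU = cos φ cos λ·ΔX + cos φ sin λ·ΔY + sin φ·ΔZ = (0.924119)(-0.749789)(30.0) + (0.924119)(0.661677)(557.8) + (-0.382104)(-329.7) = 446.27 m.

ΔU = 446.3 m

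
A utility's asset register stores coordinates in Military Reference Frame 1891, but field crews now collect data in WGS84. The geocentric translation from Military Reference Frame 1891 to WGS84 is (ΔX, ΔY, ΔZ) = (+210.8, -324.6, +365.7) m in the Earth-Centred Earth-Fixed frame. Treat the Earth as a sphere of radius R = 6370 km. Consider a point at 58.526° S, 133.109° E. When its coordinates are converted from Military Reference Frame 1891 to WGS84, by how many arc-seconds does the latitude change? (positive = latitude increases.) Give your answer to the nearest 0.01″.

Δφ = -4.34″

sin φ = -0.852877, cos φ = 0.522112, sin λ = 0.730055, cos λ = -0.683388.
North component: ΔN = −sin φ cos λ·ΔX − sin φ sin λ·ΔY + cos φ·ΔZ = −(-0.852877)(-0.683388)(210.8) − (-0.852877)(0.730055)(-324.6) + (0.522112)(365.7) = -134.04 m.
1° of latitude spans πR/180 = 111177 m, so Δφ = -134.04 / 111177 × 3600 = -4.340″.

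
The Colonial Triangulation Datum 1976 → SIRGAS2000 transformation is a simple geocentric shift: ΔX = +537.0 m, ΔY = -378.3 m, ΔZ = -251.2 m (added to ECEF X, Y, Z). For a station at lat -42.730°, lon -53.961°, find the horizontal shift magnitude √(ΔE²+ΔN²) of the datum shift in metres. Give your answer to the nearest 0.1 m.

318.1 m

At φ = -42.730°, λ = -53.961°: sin φ = -0.678544, cos φ = 0.734559, sin λ = -0.808617, cos λ = 0.588336.
ΔE = −sin λ·ΔX + cos λ·ΔY = −(-0.808617)·(537.0) + (0.588336)·(-378.3) = 211.66 m.
ΔN = −sin φ cos λ·ΔX − sin φ sin λ·ΔY + cos φ·ΔZ = −(-0.678544)(0.588336)(537.0) − (-0.678544)(-0.808617)(-378.3) + (0.734559)(-251.2) = 237.42 m.
Horizontal magnitude = √(ΔE² + ΔN²) = √(211.66² + 237.42²) = 318.07 m.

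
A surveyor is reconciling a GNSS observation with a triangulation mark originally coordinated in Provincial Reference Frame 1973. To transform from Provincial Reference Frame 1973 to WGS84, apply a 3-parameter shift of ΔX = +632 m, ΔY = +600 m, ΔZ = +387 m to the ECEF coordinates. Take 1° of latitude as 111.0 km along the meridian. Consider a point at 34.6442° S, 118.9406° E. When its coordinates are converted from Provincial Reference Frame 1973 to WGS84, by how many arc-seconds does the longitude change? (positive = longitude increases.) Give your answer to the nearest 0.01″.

sin φ = -0.568479, cos φ = 0.822698, sin λ = 0.875122, cos λ = -0.483903.
East component: ΔE = −sin λ·ΔX + cos λ·ΔY = −(0.875122)(632) + (-0.483903)(600) = -843.42 m.
1° of latitude spans 111000 m; at latitude φ, 1° of longitude spans that × cos φ = 91319.5 m, so Δλ = -843.42 / 91319.5 × 3600 = -33.249″.

Δλ = -33.25″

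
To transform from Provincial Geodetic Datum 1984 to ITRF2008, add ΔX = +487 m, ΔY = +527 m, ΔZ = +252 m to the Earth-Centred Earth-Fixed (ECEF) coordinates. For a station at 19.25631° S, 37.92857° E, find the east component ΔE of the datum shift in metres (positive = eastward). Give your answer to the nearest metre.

The local east axis at (φ, λ) is (−sin λ, cos λ, 0), so ΔE = −sin(37.92857°)·487 + cos(37.92857°)·527 = 116.34 m.

ΔE = 116 m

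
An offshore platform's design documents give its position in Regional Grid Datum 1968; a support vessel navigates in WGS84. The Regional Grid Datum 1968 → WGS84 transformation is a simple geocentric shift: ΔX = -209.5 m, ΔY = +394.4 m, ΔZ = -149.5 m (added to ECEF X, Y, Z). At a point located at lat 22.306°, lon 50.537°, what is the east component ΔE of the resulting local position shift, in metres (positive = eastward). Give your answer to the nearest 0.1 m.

ΔE = 412.4 m

At φ = 22.306°, λ = 50.537°: sin φ = 0.379553, cos φ = 0.925170, sin λ = 0.772035, cos λ = 0.635580.
ΔE = −sin λ·ΔX + cos λ·ΔY = −(0.772035)·(-209.5) + (0.635580)·(394.4) = 412.41 m.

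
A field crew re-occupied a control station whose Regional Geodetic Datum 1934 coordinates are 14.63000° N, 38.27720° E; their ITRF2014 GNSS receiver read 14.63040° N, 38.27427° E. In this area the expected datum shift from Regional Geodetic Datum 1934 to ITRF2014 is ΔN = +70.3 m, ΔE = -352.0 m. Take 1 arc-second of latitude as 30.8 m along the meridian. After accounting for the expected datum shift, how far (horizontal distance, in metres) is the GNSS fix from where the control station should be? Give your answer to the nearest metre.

46 m

Observed coordinate differences: Δφ = +0.00040°, Δλ = -0.00293°.
Converting to metres (1° lat = 110880 m, cos φ = 0.967577): observed ΔN = 44.4 m, observed ΔE = -314.3 m.
Subtracting the expected shift leaves a residual of 44.4 − (70.3) = -25.9 m north and -314.3 − (-352.0) = 37.7 m east.
Residual distance = √((-25.9)² + 37.7²) = 45.7 m.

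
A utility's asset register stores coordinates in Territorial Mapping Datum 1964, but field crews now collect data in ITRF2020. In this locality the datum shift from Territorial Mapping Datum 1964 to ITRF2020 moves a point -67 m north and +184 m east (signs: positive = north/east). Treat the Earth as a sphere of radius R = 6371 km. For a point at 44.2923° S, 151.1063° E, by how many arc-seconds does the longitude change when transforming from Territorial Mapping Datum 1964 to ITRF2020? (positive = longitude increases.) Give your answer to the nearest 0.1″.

Δλ = 8.3″

At latitude -44.2923°, cos φ = 0.715787.
One radian of longitude at latitude φ spans R cos φ, so Δλ = ΔE / (R cos φ) = 184.0 / (6371000 × 0.715787) = 4.0348e-05 rad = 8.322″.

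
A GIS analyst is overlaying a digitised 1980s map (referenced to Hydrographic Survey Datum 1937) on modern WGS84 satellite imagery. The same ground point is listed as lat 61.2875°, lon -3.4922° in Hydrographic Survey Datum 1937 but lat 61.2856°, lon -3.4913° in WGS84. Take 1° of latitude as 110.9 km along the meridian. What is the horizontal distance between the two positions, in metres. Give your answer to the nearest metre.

216 m

Δφ = 61.2856° − 61.2875° = -0.0019°; Δλ = -3.4913° − -3.4922° = +0.0009°.
ΔN = Δφ × 110900 = -210.7 m; ΔE = Δλ × 110900 × cos(61.2875°) = +0.0009 × 110900 × 0.480415 = 48.0 m.
Distance = √(ΔE² + ΔN²) = √(48.0² + (-210.7)²) = 216.1 m.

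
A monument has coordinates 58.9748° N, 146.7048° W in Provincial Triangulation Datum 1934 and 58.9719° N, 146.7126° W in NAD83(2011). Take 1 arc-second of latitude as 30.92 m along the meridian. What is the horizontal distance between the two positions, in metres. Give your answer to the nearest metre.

552 m

Δφ = 58.9719° − 58.9748° = -0.0029°; Δλ = -146.7126° − -146.7048° = -0.0078°.
1° of latitude = 3600 × 30.92 = 111312 m.
ΔN = Δφ × 111312 = -322.8 m; ΔE = Δλ × 111312 × cos(58.9748°) = -0.0078 × 111312 × 0.515415 = -447.5 m.
Distance = √(ΔE² + ΔN²) = √((-447.5)² + (-322.8)²) = 551.8 m.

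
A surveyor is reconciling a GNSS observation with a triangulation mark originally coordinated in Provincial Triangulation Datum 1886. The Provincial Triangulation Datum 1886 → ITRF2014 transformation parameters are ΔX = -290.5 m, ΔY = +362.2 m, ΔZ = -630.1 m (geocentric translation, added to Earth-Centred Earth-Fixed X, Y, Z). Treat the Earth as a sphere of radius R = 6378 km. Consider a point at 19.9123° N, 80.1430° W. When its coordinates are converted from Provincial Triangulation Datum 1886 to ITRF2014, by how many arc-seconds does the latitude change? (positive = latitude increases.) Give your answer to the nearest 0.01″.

Δφ = -14.68″

sin φ = 0.340581, cos φ = 0.940215, sin λ = -0.985238, cos λ = 0.171190.
North component: ΔN = −sin φ cos λ·ΔX − sin φ sin λ·ΔY + cos φ·ΔZ = −(0.340581)(0.171190)(-290.5) − (0.340581)(-0.985238)(362.2) + (0.940215)(-630.1) = -453.95 m.
1° of latitude spans πR/180 = 111317 m, so Δφ = -453.95 / 111317 × 3600 = -14.681″.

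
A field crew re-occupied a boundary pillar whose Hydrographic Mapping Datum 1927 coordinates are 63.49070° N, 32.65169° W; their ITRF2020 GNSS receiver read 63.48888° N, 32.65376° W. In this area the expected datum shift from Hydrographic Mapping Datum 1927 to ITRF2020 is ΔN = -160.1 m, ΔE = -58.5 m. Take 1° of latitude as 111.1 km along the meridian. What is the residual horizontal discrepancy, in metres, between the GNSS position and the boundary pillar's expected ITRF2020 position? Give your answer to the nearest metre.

61 m

Observed coordinate differences: Δφ = -0.00182°, Δλ = -0.00207°.
Converting to metres (1° lat = 111100 m, cos φ = 0.446343): observed ΔN = -202.2 m, observed ΔE = -102.6 m.
Subtracting the expected shift leaves a residual of -202.2 − (-160.1) = -42.1 m north and -102.6 − (-58.5) = -44.1 m east.
Residual distance = √((-42.1)² + (-44.1)²) = 61.0 m.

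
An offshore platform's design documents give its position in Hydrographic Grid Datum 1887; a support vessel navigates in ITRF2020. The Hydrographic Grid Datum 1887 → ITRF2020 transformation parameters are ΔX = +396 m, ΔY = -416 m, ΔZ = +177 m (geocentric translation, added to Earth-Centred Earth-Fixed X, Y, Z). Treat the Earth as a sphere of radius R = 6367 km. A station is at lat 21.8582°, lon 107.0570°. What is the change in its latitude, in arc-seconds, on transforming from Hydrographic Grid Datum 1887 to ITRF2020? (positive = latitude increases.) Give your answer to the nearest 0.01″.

Δφ = 11.52″

sin φ = 0.372311, cos φ = 0.928108, sin λ = 0.956013, cos λ = -0.293323.
North component: ΔN = −sin φ cos λ·ΔX − sin φ sin λ·ΔY + cos φ·ΔZ = −(0.372311)(-0.293323)(396) − (0.372311)(0.956013)(-416) + (0.928108)(177) = 355.59 m.
1° of latitude spans πR/180 = 111125 m, so Δφ = 355.59 / 111125 × 3600 = 11.520″.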